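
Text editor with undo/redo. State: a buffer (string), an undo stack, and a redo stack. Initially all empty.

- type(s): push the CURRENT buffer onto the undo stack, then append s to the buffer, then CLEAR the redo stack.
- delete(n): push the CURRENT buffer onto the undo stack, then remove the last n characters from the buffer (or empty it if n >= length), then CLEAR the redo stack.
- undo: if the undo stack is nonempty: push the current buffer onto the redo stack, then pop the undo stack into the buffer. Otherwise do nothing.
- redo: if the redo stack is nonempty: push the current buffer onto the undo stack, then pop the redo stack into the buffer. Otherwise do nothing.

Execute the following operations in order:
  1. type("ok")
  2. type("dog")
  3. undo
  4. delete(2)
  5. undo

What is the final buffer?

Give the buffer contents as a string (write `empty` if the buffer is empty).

Answer: ok

Derivation:
After op 1 (type): buf='ok' undo_depth=1 redo_depth=0
After op 2 (type): buf='okdog' undo_depth=2 redo_depth=0
After op 3 (undo): buf='ok' undo_depth=1 redo_depth=1
After op 4 (delete): buf='(empty)' undo_depth=2 redo_depth=0
After op 5 (undo): buf='ok' undo_depth=1 redo_depth=1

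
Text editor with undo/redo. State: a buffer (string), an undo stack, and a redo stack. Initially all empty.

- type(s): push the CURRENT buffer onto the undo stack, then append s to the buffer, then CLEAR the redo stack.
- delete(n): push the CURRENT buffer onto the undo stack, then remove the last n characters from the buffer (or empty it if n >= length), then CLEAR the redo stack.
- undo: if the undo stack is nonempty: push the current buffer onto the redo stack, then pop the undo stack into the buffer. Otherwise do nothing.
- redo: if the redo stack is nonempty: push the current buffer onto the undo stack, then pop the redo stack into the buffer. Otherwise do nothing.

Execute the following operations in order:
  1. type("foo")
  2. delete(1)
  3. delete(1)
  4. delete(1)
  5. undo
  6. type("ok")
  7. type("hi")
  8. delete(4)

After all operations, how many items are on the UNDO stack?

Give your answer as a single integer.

After op 1 (type): buf='foo' undo_depth=1 redo_depth=0
After op 2 (delete): buf='fo' undo_depth=2 redo_depth=0
After op 3 (delete): buf='f' undo_depth=3 redo_depth=0
After op 4 (delete): buf='(empty)' undo_depth=4 redo_depth=0
After op 5 (undo): buf='f' undo_depth=3 redo_depth=1
After op 6 (type): buf='fok' undo_depth=4 redo_depth=0
After op 7 (type): buf='fokhi' undo_depth=5 redo_depth=0
After op 8 (delete): buf='f' undo_depth=6 redo_depth=0

Answer: 6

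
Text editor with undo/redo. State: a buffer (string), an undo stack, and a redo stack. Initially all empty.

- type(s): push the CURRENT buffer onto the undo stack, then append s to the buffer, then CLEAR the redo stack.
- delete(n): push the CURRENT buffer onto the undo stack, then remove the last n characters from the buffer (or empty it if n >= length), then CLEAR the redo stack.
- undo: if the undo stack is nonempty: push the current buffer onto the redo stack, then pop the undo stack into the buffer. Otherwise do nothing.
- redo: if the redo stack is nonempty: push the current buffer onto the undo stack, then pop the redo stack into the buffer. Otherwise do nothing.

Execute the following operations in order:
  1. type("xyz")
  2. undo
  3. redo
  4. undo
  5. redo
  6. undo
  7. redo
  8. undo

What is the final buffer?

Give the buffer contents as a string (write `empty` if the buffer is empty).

Answer: empty

Derivation:
After op 1 (type): buf='xyz' undo_depth=1 redo_depth=0
After op 2 (undo): buf='(empty)' undo_depth=0 redo_depth=1
After op 3 (redo): buf='xyz' undo_depth=1 redo_depth=0
After op 4 (undo): buf='(empty)' undo_depth=0 redo_depth=1
After op 5 (redo): buf='xyz' undo_depth=1 redo_depth=0
After op 6 (undo): buf='(empty)' undo_depth=0 redo_depth=1
After op 7 (redo): buf='xyz' undo_depth=1 redo_depth=0
After op 8 (undo): buf='(empty)' undo_depth=0 redo_depth=1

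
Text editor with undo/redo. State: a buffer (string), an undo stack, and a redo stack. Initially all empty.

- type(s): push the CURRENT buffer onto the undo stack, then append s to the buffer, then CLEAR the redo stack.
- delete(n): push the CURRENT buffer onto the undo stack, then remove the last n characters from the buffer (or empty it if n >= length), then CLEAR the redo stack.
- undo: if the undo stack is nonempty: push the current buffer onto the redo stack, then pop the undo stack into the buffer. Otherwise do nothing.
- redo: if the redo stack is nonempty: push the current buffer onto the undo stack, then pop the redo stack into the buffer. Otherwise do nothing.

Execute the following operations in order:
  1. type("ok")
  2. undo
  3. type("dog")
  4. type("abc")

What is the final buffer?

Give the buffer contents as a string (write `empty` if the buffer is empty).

After op 1 (type): buf='ok' undo_depth=1 redo_depth=0
After op 2 (undo): buf='(empty)' undo_depth=0 redo_depth=1
After op 3 (type): buf='dog' undo_depth=1 redo_depth=0
After op 4 (type): buf='dogabc' undo_depth=2 redo_depth=0

Answer: dogabc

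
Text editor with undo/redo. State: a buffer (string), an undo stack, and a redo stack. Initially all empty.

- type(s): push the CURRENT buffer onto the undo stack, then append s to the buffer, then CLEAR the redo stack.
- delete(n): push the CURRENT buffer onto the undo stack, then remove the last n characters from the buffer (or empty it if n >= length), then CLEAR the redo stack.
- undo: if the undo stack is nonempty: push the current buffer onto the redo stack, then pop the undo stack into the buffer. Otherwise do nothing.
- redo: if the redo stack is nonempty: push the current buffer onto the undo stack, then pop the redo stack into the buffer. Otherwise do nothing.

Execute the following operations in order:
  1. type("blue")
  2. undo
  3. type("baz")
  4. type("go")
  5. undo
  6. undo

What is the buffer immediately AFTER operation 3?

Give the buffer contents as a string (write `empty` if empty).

After op 1 (type): buf='blue' undo_depth=1 redo_depth=0
After op 2 (undo): buf='(empty)' undo_depth=0 redo_depth=1
After op 3 (type): buf='baz' undo_depth=1 redo_depth=0

Answer: baz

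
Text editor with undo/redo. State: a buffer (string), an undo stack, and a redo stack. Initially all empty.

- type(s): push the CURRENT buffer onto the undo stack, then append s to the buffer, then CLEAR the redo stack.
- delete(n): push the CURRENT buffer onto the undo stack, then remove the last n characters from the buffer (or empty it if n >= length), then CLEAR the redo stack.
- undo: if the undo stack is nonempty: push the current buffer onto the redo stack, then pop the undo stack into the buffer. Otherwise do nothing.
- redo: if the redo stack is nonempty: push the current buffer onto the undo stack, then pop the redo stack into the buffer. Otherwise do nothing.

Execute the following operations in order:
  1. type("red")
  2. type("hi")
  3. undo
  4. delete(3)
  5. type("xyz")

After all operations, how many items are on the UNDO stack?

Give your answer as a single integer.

Answer: 3

Derivation:
After op 1 (type): buf='red' undo_depth=1 redo_depth=0
After op 2 (type): buf='redhi' undo_depth=2 redo_depth=0
After op 3 (undo): buf='red' undo_depth=1 redo_depth=1
After op 4 (delete): buf='(empty)' undo_depth=2 redo_depth=0
After op 5 (type): buf='xyz' undo_depth=3 redo_depth=0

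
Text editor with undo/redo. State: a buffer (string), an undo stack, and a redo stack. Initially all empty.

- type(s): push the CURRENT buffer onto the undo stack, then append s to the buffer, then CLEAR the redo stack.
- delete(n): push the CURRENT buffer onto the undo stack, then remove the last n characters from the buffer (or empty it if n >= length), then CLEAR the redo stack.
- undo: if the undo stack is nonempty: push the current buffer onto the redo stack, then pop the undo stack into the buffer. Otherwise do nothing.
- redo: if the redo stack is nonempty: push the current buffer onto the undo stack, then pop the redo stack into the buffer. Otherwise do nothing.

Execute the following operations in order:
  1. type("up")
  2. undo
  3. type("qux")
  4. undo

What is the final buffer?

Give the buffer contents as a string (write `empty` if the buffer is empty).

Answer: empty

Derivation:
After op 1 (type): buf='up' undo_depth=1 redo_depth=0
After op 2 (undo): buf='(empty)' undo_depth=0 redo_depth=1
After op 3 (type): buf='qux' undo_depth=1 redo_depth=0
After op 4 (undo): buf='(empty)' undo_depth=0 redo_depth=1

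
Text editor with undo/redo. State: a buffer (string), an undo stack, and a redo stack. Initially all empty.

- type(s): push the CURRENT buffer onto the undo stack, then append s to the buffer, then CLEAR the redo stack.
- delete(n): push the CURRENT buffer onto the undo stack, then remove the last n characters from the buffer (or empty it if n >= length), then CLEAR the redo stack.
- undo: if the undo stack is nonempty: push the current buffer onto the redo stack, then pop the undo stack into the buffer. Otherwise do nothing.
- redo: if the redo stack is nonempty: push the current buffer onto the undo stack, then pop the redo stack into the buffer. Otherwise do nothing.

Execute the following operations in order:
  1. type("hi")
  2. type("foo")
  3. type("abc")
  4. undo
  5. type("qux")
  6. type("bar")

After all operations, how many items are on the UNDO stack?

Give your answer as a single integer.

After op 1 (type): buf='hi' undo_depth=1 redo_depth=0
After op 2 (type): buf='hifoo' undo_depth=2 redo_depth=0
After op 3 (type): buf='hifooabc' undo_depth=3 redo_depth=0
After op 4 (undo): buf='hifoo' undo_depth=2 redo_depth=1
After op 5 (type): buf='hifooqux' undo_depth=3 redo_depth=0
After op 6 (type): buf='hifooquxbar' undo_depth=4 redo_depth=0

Answer: 4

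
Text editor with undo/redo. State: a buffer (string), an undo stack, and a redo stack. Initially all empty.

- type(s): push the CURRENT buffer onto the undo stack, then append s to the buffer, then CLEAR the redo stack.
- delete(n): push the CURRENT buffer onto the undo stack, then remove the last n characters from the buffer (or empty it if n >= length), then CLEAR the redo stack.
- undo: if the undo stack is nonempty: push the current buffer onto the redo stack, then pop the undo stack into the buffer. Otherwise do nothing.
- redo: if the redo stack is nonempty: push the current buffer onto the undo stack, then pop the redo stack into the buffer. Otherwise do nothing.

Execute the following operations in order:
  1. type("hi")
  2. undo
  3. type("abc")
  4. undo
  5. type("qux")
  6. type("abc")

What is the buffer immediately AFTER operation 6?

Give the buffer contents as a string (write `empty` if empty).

After op 1 (type): buf='hi' undo_depth=1 redo_depth=0
After op 2 (undo): buf='(empty)' undo_depth=0 redo_depth=1
After op 3 (type): buf='abc' undo_depth=1 redo_depth=0
After op 4 (undo): buf='(empty)' undo_depth=0 redo_depth=1
After op 5 (type): buf='qux' undo_depth=1 redo_depth=0
After op 6 (type): buf='quxabc' undo_depth=2 redo_depth=0

Answer: quxabc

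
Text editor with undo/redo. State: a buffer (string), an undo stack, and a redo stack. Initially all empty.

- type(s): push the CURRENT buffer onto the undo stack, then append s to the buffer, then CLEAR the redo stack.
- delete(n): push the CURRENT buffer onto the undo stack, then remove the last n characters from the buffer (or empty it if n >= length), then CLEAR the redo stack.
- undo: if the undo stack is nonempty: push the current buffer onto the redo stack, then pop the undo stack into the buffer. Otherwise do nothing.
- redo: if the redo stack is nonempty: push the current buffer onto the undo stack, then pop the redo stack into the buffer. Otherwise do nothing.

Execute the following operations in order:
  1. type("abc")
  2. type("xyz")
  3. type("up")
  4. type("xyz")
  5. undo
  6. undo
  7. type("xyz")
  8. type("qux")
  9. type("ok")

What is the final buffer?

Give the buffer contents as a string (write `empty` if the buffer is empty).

Answer: abcxyzxyzquxok

Derivation:
After op 1 (type): buf='abc' undo_depth=1 redo_depth=0
After op 2 (type): buf='abcxyz' undo_depth=2 redo_depth=0
After op 3 (type): buf='abcxyzup' undo_depth=3 redo_depth=0
After op 4 (type): buf='abcxyzupxyz' undo_depth=4 redo_depth=0
After op 5 (undo): buf='abcxyzup' undo_depth=3 redo_depth=1
After op 6 (undo): buf='abcxyz' undo_depth=2 redo_depth=2
After op 7 (type): buf='abcxyzxyz' undo_depth=3 redo_depth=0
After op 8 (type): buf='abcxyzxyzqux' undo_depth=4 redo_depth=0
After op 9 (type): buf='abcxyzxyzquxok' undo_depth=5 redo_depth=0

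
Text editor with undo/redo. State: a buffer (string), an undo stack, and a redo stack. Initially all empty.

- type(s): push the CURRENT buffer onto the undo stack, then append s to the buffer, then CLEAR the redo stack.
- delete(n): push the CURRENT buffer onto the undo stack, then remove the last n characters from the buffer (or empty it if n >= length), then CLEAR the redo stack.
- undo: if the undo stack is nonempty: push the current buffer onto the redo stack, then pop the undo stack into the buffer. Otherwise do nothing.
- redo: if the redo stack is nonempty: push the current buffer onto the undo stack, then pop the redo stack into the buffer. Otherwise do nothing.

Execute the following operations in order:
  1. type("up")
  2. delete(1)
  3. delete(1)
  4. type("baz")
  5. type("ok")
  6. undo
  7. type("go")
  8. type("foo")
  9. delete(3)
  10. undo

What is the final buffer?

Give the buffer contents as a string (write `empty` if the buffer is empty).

After op 1 (type): buf='up' undo_depth=1 redo_depth=0
After op 2 (delete): buf='u' undo_depth=2 redo_depth=0
After op 3 (delete): buf='(empty)' undo_depth=3 redo_depth=0
After op 4 (type): buf='baz' undo_depth=4 redo_depth=0
After op 5 (type): buf='bazok' undo_depth=5 redo_depth=0
After op 6 (undo): buf='baz' undo_depth=4 redo_depth=1
After op 7 (type): buf='bazgo' undo_depth=5 redo_depth=0
After op 8 (type): buf='bazgofoo' undo_depth=6 redo_depth=0
After op 9 (delete): buf='bazgo' undo_depth=7 redo_depth=0
After op 10 (undo): buf='bazgofoo' undo_depth=6 redo_depth=1

Answer: bazgofoo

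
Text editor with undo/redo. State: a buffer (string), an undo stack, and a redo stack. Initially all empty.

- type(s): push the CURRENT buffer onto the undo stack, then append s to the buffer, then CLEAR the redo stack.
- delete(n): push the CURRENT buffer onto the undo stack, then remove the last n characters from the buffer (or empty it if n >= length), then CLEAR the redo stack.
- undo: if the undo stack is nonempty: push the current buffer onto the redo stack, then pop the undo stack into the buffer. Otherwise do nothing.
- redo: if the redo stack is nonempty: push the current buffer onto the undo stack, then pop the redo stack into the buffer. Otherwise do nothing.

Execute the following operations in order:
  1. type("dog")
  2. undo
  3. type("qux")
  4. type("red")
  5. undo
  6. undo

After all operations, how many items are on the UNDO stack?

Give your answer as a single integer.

After op 1 (type): buf='dog' undo_depth=1 redo_depth=0
After op 2 (undo): buf='(empty)' undo_depth=0 redo_depth=1
After op 3 (type): buf='qux' undo_depth=1 redo_depth=0
After op 4 (type): buf='quxred' undo_depth=2 redo_depth=0
After op 5 (undo): buf='qux' undo_depth=1 redo_depth=1
After op 6 (undo): buf='(empty)' undo_depth=0 redo_depth=2

Answer: 0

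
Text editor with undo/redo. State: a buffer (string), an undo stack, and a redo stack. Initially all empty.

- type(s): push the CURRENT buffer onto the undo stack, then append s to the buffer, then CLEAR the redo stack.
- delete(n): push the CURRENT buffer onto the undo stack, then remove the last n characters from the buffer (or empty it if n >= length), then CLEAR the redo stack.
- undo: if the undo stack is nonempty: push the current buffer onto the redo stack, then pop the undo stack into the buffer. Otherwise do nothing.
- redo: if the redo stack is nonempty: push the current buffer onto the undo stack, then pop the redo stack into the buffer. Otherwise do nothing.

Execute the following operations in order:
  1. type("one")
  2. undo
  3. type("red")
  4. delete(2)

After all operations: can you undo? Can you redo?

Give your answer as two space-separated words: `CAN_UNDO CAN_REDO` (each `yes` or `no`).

Answer: yes no

Derivation:
After op 1 (type): buf='one' undo_depth=1 redo_depth=0
After op 2 (undo): buf='(empty)' undo_depth=0 redo_depth=1
After op 3 (type): buf='red' undo_depth=1 redo_depth=0
After op 4 (delete): buf='r' undo_depth=2 redo_depth=0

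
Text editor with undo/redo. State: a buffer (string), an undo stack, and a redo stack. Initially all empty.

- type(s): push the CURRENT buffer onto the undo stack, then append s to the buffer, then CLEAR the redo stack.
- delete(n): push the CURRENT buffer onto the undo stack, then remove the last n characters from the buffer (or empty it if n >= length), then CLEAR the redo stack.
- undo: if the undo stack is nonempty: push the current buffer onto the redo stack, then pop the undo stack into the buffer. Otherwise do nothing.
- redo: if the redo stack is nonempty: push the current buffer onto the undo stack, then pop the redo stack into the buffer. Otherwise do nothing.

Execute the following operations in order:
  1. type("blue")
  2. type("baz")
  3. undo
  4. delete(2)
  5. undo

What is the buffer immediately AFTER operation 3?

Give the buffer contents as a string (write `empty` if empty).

After op 1 (type): buf='blue' undo_depth=1 redo_depth=0
After op 2 (type): buf='bluebaz' undo_depth=2 redo_depth=0
After op 3 (undo): buf='blue' undo_depth=1 redo_depth=1

Answer: blue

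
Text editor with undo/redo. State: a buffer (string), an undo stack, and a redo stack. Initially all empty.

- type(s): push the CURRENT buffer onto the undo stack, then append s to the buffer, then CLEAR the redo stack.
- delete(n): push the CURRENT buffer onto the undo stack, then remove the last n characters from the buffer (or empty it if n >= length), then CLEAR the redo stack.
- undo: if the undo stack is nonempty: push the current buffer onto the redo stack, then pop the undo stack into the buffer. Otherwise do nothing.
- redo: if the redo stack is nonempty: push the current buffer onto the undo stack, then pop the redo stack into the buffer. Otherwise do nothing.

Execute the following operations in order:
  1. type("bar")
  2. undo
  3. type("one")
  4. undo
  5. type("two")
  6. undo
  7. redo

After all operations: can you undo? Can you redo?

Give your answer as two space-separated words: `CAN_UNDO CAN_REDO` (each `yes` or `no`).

After op 1 (type): buf='bar' undo_depth=1 redo_depth=0
After op 2 (undo): buf='(empty)' undo_depth=0 redo_depth=1
After op 3 (type): buf='one' undo_depth=1 redo_depth=0
After op 4 (undo): buf='(empty)' undo_depth=0 redo_depth=1
After op 5 (type): buf='two' undo_depth=1 redo_depth=0
After op 6 (undo): buf='(empty)' undo_depth=0 redo_depth=1
After op 7 (redo): buf='two' undo_depth=1 redo_depth=0

Answer: yes no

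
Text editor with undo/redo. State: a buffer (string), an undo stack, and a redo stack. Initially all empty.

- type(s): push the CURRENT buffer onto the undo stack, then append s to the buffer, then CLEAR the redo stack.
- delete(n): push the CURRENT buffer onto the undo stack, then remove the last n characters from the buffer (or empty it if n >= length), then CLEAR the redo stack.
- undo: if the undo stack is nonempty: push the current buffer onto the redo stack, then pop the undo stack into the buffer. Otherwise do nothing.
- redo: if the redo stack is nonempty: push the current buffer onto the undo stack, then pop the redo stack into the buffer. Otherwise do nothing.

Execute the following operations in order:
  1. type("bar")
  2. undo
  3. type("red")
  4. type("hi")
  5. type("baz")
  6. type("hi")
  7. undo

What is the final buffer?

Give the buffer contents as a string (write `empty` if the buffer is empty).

After op 1 (type): buf='bar' undo_depth=1 redo_depth=0
After op 2 (undo): buf='(empty)' undo_depth=0 redo_depth=1
After op 3 (type): buf='red' undo_depth=1 redo_depth=0
After op 4 (type): buf='redhi' undo_depth=2 redo_depth=0
After op 5 (type): buf='redhibaz' undo_depth=3 redo_depth=0
After op 6 (type): buf='redhibazhi' undo_depth=4 redo_depth=0
After op 7 (undo): buf='redhibaz' undo_depth=3 redo_depth=1

Answer: redhibaz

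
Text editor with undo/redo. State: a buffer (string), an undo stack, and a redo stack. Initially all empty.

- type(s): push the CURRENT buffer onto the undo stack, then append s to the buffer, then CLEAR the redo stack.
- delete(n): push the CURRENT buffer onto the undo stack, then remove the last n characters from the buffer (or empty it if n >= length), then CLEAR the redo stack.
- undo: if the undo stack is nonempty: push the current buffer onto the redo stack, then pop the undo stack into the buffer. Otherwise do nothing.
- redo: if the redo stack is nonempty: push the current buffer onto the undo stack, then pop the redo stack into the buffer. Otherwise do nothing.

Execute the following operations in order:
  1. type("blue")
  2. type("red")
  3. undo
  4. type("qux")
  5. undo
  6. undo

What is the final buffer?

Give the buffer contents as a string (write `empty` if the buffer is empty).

Answer: empty

Derivation:
After op 1 (type): buf='blue' undo_depth=1 redo_depth=0
After op 2 (type): buf='bluered' undo_depth=2 redo_depth=0
After op 3 (undo): buf='blue' undo_depth=1 redo_depth=1
After op 4 (type): buf='bluequx' undo_depth=2 redo_depth=0
After op 5 (undo): buf='blue' undo_depth=1 redo_depth=1
After op 6 (undo): buf='(empty)' undo_depth=0 redo_depth=2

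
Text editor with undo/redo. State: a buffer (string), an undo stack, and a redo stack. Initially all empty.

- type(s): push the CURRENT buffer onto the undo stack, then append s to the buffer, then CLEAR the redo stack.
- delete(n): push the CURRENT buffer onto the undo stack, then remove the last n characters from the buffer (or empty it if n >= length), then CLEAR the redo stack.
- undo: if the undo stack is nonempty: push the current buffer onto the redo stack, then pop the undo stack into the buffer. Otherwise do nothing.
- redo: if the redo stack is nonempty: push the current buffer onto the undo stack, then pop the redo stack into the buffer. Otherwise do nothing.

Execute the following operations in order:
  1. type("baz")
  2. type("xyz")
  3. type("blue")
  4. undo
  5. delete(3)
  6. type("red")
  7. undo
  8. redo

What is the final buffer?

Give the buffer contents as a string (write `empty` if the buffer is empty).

Answer: bazred

Derivation:
After op 1 (type): buf='baz' undo_depth=1 redo_depth=0
After op 2 (type): buf='bazxyz' undo_depth=2 redo_depth=0
After op 3 (type): buf='bazxyzblue' undo_depth=3 redo_depth=0
After op 4 (undo): buf='bazxyz' undo_depth=2 redo_depth=1
After op 5 (delete): buf='baz' undo_depth=3 redo_depth=0
After op 6 (type): buf='bazred' undo_depth=4 redo_depth=0
After op 7 (undo): buf='baz' undo_depth=3 redo_depth=1
After op 8 (redo): buf='bazred' undo_depth=4 redo_depth=0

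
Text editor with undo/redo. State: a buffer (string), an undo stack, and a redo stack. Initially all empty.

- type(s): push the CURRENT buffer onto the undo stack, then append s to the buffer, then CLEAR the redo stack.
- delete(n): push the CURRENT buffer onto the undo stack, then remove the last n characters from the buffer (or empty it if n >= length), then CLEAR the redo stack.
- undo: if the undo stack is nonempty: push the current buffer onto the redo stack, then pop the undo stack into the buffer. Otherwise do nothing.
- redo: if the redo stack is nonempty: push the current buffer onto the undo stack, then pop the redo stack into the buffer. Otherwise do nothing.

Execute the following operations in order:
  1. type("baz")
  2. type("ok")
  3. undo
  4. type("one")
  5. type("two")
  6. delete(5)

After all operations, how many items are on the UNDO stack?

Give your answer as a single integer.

Answer: 4

Derivation:
After op 1 (type): buf='baz' undo_depth=1 redo_depth=0
After op 2 (type): buf='bazok' undo_depth=2 redo_depth=0
After op 3 (undo): buf='baz' undo_depth=1 redo_depth=1
After op 4 (type): buf='bazone' undo_depth=2 redo_depth=0
After op 5 (type): buf='bazonetwo' undo_depth=3 redo_depth=0
After op 6 (delete): buf='bazo' undo_depth=4 redo_depth=0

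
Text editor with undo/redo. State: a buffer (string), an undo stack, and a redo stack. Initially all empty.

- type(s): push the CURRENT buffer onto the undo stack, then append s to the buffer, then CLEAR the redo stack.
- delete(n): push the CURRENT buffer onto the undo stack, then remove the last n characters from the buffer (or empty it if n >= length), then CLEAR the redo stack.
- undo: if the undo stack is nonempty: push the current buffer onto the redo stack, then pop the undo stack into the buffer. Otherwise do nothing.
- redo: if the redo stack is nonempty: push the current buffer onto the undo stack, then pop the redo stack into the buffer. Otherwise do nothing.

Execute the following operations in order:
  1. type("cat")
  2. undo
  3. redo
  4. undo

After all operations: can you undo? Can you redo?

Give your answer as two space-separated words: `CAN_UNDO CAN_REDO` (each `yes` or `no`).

Answer: no yes

Derivation:
After op 1 (type): buf='cat' undo_depth=1 redo_depth=0
After op 2 (undo): buf='(empty)' undo_depth=0 redo_depth=1
After op 3 (redo): buf='cat' undo_depth=1 redo_depth=0
After op 4 (undo): buf='(empty)' undo_depth=0 redo_depth=1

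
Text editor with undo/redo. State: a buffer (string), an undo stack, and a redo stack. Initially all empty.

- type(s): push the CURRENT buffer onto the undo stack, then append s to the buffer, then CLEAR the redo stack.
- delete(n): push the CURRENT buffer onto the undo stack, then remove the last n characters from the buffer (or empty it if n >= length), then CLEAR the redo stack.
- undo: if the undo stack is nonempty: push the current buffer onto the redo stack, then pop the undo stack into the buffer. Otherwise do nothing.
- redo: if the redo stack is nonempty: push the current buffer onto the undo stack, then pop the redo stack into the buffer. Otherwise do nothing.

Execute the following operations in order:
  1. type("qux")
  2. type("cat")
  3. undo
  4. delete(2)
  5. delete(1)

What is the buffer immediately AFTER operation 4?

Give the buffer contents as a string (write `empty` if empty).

After op 1 (type): buf='qux' undo_depth=1 redo_depth=0
After op 2 (type): buf='quxcat' undo_depth=2 redo_depth=0
After op 3 (undo): buf='qux' undo_depth=1 redo_depth=1
After op 4 (delete): buf='q' undo_depth=2 redo_depth=0

Answer: q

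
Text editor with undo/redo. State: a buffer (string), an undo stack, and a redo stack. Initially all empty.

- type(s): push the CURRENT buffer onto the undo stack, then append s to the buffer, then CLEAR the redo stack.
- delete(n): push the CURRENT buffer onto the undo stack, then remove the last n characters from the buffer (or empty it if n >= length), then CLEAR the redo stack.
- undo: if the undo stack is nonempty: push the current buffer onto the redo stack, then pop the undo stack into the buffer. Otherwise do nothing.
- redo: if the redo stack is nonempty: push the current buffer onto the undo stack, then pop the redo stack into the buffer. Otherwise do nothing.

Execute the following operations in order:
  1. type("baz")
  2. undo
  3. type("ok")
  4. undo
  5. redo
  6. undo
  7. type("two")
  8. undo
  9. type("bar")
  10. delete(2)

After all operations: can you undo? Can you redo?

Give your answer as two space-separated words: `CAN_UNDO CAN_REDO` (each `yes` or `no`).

After op 1 (type): buf='baz' undo_depth=1 redo_depth=0
After op 2 (undo): buf='(empty)' undo_depth=0 redo_depth=1
After op 3 (type): buf='ok' undo_depth=1 redo_depth=0
After op 4 (undo): buf='(empty)' undo_depth=0 redo_depth=1
After op 5 (redo): buf='ok' undo_depth=1 redo_depth=0
After op 6 (undo): buf='(empty)' undo_depth=0 redo_depth=1
After op 7 (type): buf='two' undo_depth=1 redo_depth=0
After op 8 (undo): buf='(empty)' undo_depth=0 redo_depth=1
After op 9 (type): buf='bar' undo_depth=1 redo_depth=0
After op 10 (delete): buf='b' undo_depth=2 redo_depth=0

Answer: yes no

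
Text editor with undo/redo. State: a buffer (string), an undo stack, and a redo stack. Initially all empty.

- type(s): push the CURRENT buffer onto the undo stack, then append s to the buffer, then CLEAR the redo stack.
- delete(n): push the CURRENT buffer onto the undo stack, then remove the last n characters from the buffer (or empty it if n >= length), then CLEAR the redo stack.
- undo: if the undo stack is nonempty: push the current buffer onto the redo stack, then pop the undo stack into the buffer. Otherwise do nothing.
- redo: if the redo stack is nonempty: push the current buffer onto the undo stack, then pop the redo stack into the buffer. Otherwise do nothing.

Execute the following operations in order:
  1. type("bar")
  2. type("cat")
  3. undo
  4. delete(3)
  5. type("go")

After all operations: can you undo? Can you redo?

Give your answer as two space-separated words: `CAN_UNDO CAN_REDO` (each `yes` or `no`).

Answer: yes no

Derivation:
After op 1 (type): buf='bar' undo_depth=1 redo_depth=0
After op 2 (type): buf='barcat' undo_depth=2 redo_depth=0
After op 3 (undo): buf='bar' undo_depth=1 redo_depth=1
After op 4 (delete): buf='(empty)' undo_depth=2 redo_depth=0
After op 5 (type): buf='go' undo_depth=3 redo_depth=0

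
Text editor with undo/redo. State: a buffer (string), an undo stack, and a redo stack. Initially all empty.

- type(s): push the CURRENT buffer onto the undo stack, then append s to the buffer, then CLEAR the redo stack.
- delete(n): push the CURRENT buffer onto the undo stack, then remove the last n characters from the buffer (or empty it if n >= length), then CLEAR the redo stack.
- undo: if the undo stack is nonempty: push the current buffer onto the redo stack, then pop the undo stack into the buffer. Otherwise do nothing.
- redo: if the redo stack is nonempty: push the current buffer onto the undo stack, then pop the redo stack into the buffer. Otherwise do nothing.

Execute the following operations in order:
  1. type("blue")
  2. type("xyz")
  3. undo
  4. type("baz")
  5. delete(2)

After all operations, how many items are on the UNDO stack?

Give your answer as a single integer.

Answer: 3

Derivation:
After op 1 (type): buf='blue' undo_depth=1 redo_depth=0
After op 2 (type): buf='bluexyz' undo_depth=2 redo_depth=0
After op 3 (undo): buf='blue' undo_depth=1 redo_depth=1
After op 4 (type): buf='bluebaz' undo_depth=2 redo_depth=0
After op 5 (delete): buf='blueb' undo_depth=3 redo_depth=0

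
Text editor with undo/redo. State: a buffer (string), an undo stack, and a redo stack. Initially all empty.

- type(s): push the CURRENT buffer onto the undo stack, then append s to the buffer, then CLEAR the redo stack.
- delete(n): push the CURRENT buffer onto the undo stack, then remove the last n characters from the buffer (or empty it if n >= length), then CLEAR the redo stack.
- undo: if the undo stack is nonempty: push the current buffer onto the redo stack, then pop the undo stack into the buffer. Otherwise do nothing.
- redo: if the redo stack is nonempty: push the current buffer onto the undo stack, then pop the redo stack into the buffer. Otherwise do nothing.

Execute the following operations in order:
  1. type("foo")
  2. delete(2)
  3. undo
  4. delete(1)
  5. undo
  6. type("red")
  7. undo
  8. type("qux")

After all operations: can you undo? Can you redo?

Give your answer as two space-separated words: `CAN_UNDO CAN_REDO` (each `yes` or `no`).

After op 1 (type): buf='foo' undo_depth=1 redo_depth=0
After op 2 (delete): buf='f' undo_depth=2 redo_depth=0
After op 3 (undo): buf='foo' undo_depth=1 redo_depth=1
After op 4 (delete): buf='fo' undo_depth=2 redo_depth=0
After op 5 (undo): buf='foo' undo_depth=1 redo_depth=1
After op 6 (type): buf='foored' undo_depth=2 redo_depth=0
After op 7 (undo): buf='foo' undo_depth=1 redo_depth=1
After op 8 (type): buf='fooqux' undo_depth=2 redo_depth=0

Answer: yes no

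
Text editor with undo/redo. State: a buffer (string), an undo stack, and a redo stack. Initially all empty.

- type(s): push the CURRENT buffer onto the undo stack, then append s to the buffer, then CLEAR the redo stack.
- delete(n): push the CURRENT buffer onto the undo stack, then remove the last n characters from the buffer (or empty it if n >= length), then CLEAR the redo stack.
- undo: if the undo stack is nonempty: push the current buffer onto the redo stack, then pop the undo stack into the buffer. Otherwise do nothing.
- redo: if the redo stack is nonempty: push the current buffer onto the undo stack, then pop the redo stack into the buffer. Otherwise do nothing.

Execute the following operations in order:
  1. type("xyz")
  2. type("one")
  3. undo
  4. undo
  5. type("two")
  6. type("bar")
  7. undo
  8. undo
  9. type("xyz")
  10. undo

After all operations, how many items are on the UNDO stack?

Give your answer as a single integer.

Answer: 0

Derivation:
After op 1 (type): buf='xyz' undo_depth=1 redo_depth=0
After op 2 (type): buf='xyzone' undo_depth=2 redo_depth=0
After op 3 (undo): buf='xyz' undo_depth=1 redo_depth=1
After op 4 (undo): buf='(empty)' undo_depth=0 redo_depth=2
After op 5 (type): buf='two' undo_depth=1 redo_depth=0
After op 6 (type): buf='twobar' undo_depth=2 redo_depth=0
After op 7 (undo): buf='two' undo_depth=1 redo_depth=1
After op 8 (undo): buf='(empty)' undo_depth=0 redo_depth=2
After op 9 (type): buf='xyz' undo_depth=1 redo_depth=0
After op 10 (undo): buf='(empty)' undo_depth=0 redo_depth=1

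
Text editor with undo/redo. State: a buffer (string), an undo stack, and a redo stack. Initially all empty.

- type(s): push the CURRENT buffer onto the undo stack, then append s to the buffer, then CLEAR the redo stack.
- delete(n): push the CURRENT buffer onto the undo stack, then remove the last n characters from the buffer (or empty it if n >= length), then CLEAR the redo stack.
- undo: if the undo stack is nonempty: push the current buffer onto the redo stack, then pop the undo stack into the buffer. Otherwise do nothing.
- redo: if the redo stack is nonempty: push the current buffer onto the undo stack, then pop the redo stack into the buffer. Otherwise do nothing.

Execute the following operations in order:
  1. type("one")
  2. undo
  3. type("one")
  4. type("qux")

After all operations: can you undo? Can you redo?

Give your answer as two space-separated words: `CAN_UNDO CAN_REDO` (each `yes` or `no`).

After op 1 (type): buf='one' undo_depth=1 redo_depth=0
After op 2 (undo): buf='(empty)' undo_depth=0 redo_depth=1
After op 3 (type): buf='one' undo_depth=1 redo_depth=0
After op 4 (type): buf='onequx' undo_depth=2 redo_depth=0

Answer: yes no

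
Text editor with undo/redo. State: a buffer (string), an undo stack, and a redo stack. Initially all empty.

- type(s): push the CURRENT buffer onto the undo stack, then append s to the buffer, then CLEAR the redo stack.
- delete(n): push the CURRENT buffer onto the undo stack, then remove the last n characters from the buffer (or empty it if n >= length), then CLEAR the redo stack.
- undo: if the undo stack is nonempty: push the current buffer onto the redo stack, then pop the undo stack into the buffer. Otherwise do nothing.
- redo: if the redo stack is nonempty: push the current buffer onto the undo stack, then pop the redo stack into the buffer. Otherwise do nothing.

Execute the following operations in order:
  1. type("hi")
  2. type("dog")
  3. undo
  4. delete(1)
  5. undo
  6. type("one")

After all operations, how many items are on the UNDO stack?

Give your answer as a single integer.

Answer: 2

Derivation:
After op 1 (type): buf='hi' undo_depth=1 redo_depth=0
After op 2 (type): buf='hidog' undo_depth=2 redo_depth=0
After op 3 (undo): buf='hi' undo_depth=1 redo_depth=1
After op 4 (delete): buf='h' undo_depth=2 redo_depth=0
After op 5 (undo): buf='hi' undo_depth=1 redo_depth=1
After op 6 (type): buf='hione' undo_depth=2 redo_depth=0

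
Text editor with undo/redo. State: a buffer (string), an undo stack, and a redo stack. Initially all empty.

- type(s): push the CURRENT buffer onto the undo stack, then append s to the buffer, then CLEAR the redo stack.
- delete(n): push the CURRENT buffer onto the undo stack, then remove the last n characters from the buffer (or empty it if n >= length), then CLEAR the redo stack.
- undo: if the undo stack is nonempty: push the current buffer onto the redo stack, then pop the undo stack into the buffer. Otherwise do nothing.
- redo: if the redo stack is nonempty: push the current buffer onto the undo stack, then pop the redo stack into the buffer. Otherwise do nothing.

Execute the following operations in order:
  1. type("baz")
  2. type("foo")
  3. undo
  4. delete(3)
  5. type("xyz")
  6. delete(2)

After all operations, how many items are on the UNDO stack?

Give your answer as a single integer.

After op 1 (type): buf='baz' undo_depth=1 redo_depth=0
After op 2 (type): buf='bazfoo' undo_depth=2 redo_depth=0
After op 3 (undo): buf='baz' undo_depth=1 redo_depth=1
After op 4 (delete): buf='(empty)' undo_depth=2 redo_depth=0
After op 5 (type): buf='xyz' undo_depth=3 redo_depth=0
After op 6 (delete): buf='x' undo_depth=4 redo_depth=0

Answer: 4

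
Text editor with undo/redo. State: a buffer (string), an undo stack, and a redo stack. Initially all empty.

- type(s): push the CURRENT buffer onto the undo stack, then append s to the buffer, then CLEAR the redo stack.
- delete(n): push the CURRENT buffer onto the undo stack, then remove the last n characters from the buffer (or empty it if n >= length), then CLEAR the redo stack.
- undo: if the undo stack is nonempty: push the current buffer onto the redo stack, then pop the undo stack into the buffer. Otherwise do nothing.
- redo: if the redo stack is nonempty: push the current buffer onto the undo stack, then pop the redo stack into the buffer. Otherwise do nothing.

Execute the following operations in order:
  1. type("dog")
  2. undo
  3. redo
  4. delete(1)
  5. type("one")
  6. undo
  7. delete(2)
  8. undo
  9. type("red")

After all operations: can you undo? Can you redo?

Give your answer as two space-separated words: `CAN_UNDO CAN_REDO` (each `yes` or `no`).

After op 1 (type): buf='dog' undo_depth=1 redo_depth=0
After op 2 (undo): buf='(empty)' undo_depth=0 redo_depth=1
After op 3 (redo): buf='dog' undo_depth=1 redo_depth=0
After op 4 (delete): buf='do' undo_depth=2 redo_depth=0
After op 5 (type): buf='doone' undo_depth=3 redo_depth=0
After op 6 (undo): buf='do' undo_depth=2 redo_depth=1
After op 7 (delete): buf='(empty)' undo_depth=3 redo_depth=0
After op 8 (undo): buf='do' undo_depth=2 redo_depth=1
After op 9 (type): buf='dored' undo_depth=3 redo_depth=0

Answer: yes no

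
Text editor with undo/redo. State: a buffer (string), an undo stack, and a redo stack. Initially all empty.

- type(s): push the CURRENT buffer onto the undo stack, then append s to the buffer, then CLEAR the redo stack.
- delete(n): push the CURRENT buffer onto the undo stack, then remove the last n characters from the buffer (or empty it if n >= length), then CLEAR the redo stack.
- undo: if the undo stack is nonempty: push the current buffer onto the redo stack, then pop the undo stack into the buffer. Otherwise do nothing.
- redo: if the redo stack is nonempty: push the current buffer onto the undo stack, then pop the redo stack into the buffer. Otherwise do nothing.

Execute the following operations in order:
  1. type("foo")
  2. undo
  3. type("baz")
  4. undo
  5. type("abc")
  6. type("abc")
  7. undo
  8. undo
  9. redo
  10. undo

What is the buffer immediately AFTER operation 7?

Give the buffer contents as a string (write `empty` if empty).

Answer: abc

Derivation:
After op 1 (type): buf='foo' undo_depth=1 redo_depth=0
After op 2 (undo): buf='(empty)' undo_depth=0 redo_depth=1
After op 3 (type): buf='baz' undo_depth=1 redo_depth=0
After op 4 (undo): buf='(empty)' undo_depth=0 redo_depth=1
After op 5 (type): buf='abc' undo_depth=1 redo_depth=0
After op 6 (type): buf='abcabc' undo_depth=2 redo_depth=0
After op 7 (undo): buf='abc' undo_depth=1 redo_depth=1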